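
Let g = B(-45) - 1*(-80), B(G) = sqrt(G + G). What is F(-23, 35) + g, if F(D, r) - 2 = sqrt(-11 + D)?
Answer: 82 + I*sqrt(34) + 3*I*sqrt(10) ≈ 82.0 + 15.318*I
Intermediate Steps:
B(G) = sqrt(2)*sqrt(G) (B(G) = sqrt(2*G) = sqrt(2)*sqrt(G))
F(D, r) = 2 + sqrt(-11 + D)
g = 80 + 3*I*sqrt(10) (g = sqrt(2)*sqrt(-45) - 1*(-80) = sqrt(2)*(3*I*sqrt(5)) + 80 = 3*I*sqrt(10) + 80 = 80 + 3*I*sqrt(10) ≈ 80.0 + 9.4868*I)
F(-23, 35) + g = (2 + sqrt(-11 - 23)) + (80 + 3*I*sqrt(10)) = (2 + sqrt(-34)) + (80 + 3*I*sqrt(10)) = (2 + I*sqrt(34)) + (80 + 3*I*sqrt(10)) = 82 + I*sqrt(34) + 3*I*sqrt(10)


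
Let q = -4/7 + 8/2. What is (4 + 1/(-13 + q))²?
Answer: 68121/4489 ≈ 15.175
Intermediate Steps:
q = 24/7 (q = -4*⅐ + 8*(½) = -4/7 + 4 = 24/7 ≈ 3.4286)
(4 + 1/(-13 + q))² = (4 + 1/(-13 + 24/7))² = (4 + 1/(-67/7))² = (4 - 7/67)² = (261/67)² = 68121/4489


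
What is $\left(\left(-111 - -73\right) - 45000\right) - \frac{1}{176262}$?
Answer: $- \frac{7938487957}{176262} \approx -45038.0$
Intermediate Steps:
$\left(\left(-111 - -73\right) - 45000\right) - \frac{1}{176262} = \left(\left(-111 + 73\right) - 45000\right) - \frac{1}{176262} = \left(-38 - 45000\right) - \frac{1}{176262} = -45038 - \frac{1}{176262} = - \frac{7938487957}{176262}$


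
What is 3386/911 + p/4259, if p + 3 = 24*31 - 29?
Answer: 15069606/3879949 ≈ 3.8840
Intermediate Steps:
p = 712 (p = -3 + (24*31 - 29) = -3 + (744 - 29) = -3 + 715 = 712)
3386/911 + p/4259 = 3386/911 + 712/4259 = 15069606/3879949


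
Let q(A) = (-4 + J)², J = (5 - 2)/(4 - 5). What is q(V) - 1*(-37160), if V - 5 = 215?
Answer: 37209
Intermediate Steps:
V = 220 (V = 5 + 215 = 220)
J = -3 (J = 3/(-1) = 3*(-1) = -3)
q(A) = 49 (q(A) = (-4 - 3)² = (-7)² = 49)
q(V) - 1*(-37160) = 49 - 1*(-37160) = 49 + 37160 = 37209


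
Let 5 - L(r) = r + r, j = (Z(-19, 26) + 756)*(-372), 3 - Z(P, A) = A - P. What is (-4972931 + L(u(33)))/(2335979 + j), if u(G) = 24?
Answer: -4972974/2070371 ≈ -2.4020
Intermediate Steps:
Z(P, A) = 3 + P - A (Z(P, A) = 3 - (A - P) = 3 + (P - A) = 3 + P - A)
j = -265608 (j = ((3 - 19 - 1*26) + 756)*(-372) = ((3 - 19 - 26) + 756)*(-372) = (-42 + 756)*(-372) = 714*(-372) = -265608)
L(r) = 5 - 2*r (L(r) = 5 - (r + r) = 5 - 2*r)
(-4972931 + L(u(33)))/(2335979 + j) = (-4972931 + (5 - 2*24))/(2335979 - 265608) = (-4972931 + (5 - 48))/2070371 = (-4972931 - 43)*(1/2070371) = -4972974*1/2070371 = -4972974/2070371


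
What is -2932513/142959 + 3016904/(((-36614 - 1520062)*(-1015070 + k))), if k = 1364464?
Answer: -6041569963142672/294524377832439 ≈ -20.513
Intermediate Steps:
-2932513/142959 + 3016904/(((-36614 - 1520062)*(-1015070 + k))) = -2932513/142959 + 3016904/(((-36614 - 1520062)*(-1015070 + 1364464))) = -2932513*1/142959 + 3016904/((-1556676*349394)) = -2932513/142959 + 3016904/(-543893254344) = -2932513/142959 + 3016904*(-1/543893254344) = -2932513/142959 - 34283/6180605163 = -6041569963142672/294524377832439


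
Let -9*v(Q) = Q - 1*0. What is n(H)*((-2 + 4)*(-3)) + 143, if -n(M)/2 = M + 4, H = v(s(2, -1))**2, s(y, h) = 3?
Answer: 577/3 ≈ 192.33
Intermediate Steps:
v(Q) = -Q/9 (v(Q) = -(Q - 1*0)/9 = -(Q + 0)/9 = -Q/9)
H = 1/9 (H = (-1/9*3)**2 = (-1/3)**2 = 1/9 ≈ 0.11111)
n(M) = -8 - 2*M (n(M) = -2*(M + 4) = -2*(4 + M) = -8 - 2*M)
n(H)*((-2 + 4)*(-3)) + 143 = (-8 - 2*1/9)*((-2 + 4)*(-3)) + 143 = (-8 - 2/9)*(2*(-3)) + 143 = -74/9*(-6) + 143 = 148/3 + 143 = 577/3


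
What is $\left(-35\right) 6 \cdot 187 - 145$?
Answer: $-39415$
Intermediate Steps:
$\left(-35\right) 6 \cdot 187 - 145 = \left(-210\right) 187 - 145 = -39270 - 145 = -39415$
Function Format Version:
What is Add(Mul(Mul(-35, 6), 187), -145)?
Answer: -39415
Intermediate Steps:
Add(Mul(Mul(-35, 6), 187), -145) = Add(Mul(-210, 187), -145) = Add(-39270, -145) = -39415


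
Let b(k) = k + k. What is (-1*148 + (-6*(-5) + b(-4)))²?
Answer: 15876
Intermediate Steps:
b(k) = 2*k
(-1*148 + (-6*(-5) + b(-4)))² = (-1*148 + (-6*(-5) + 2*(-4)))² = (-148 + (30 - 8))² = (-148 + 22)² = (-126)² = 15876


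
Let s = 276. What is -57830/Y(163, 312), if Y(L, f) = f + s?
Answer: -28915/294 ≈ -98.350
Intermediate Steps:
Y(L, f) = 276 + f (Y(L, f) = f + 276 = 276 + f)
-57830/Y(163, 312) = -57830/(276 + 312) = -57830/588 = -57830*1/588 = -28915/294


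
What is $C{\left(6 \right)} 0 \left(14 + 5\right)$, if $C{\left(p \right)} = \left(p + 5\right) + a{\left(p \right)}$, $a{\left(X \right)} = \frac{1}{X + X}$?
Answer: $0$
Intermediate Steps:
$a{\left(X \right)} = \frac{1}{2 X}$
$C{\left(p \right)} = 5 + p + \frac{1}{2 p}$ ($C{\left(p \right)} = \left(p + 5\right) + \frac{1}{2 p} = \left(5 + p\right) + \frac{1}{2 p} = 5 + p + \frac{1}{2 p}$)
$C{\left(6 \right)} 0 \left(14 + 5\right) = \left(5 + 6 + \frac{1}{2 \cdot 6}\right) 0 \left(14 + 5\right) = \left(5 + 6 + \frac{1}{2} \cdot \frac{1}{6}\right) 0 \cdot 19 = \left(5 + 6 + \frac{1}{12}\right) 0 = \frac{133}{12} \cdot 0 = 0$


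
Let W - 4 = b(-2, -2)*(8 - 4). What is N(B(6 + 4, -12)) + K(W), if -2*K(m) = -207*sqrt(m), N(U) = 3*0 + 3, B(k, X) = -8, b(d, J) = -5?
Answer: 3 + 414*I ≈ 3.0 + 414.0*I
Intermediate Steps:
N(U) = 3 (N(U) = 0 + 3 = 3)
W = -16 (W = 4 - 5*(8 - 4) = 4 - 5*4 = 4 - 20 = -16)
K(m) = 207*sqrt(m)/2 (K(m) = -(-207)*sqrt(m)/2 = 207*sqrt(m)/2)
N(B(6 + 4, -12)) + K(W) = 3 + 207*sqrt(-16)/2 = 3 + 207*(4*I)/2 = 3 + 414*I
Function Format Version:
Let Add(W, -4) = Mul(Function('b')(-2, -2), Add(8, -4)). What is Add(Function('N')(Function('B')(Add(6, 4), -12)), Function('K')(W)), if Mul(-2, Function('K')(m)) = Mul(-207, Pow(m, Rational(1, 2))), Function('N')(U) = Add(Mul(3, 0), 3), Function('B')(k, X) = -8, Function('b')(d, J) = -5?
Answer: Add(3, Mul(414, I)) ≈ Add(3.0000, Mul(414.00, I))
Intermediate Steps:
Function('N')(U) = 3 (Function('N')(U) = Add(0, 3) = 3)
W = -16 (W = Add(4, Mul(-5, Add(8, -4))) = Add(4, Mul(-5, 4)) = Add(4, -20) = -16)
Function('K')(m) = Mul(Rational(207, 2), Pow(m, Rational(1, 2))) (Function('K')(m) = Mul(Rational(-1, 2), Mul(-207, Pow(m, Rational(1, 2)))) = Mul(Rational(207, 2), Pow(m, Rational(1, 2))))
Add(Function('N')(Function('B')(Add(6, 4), -12)), Function('K')(W)) = Add(3, Mul(Rational(207, 2), Pow(-16, Rational(1, 2)))) = Add(3, Mul(Rational(207, 2), Mul(4, I))) = Add(3, Mul(414, I))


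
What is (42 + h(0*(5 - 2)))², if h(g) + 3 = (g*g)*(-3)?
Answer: 1521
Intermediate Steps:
h(g) = -3 - 3*g² (h(g) = -3 + (g*g)*(-3) = -3 + g²*(-3) = -3 - 3*g²)
(42 + h(0*(5 - 2)))² = (42 + (-3 - 3*(0*(5 - 2))²))² = (42 + (-3 - 3*(0*3)²))² = (42 + (-3 - 3*0²))² = (42 + (-3 - 3*0))² = (42 + (-3 + 0))² = (42 - 3)² = 39² = 1521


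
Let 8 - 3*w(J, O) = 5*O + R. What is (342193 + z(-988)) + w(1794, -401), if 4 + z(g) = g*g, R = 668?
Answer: 3956344/3 ≈ 1.3188e+6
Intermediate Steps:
w(J, O) = -220 - 5*O/3 (w(J, O) = 8/3 - (5*O + 668)/3 = 8/3 - (668 + 5*O)/3 = 8/3 + (-668/3 - 5*O/3) = -220 - 5*O/3)
z(g) = -4 + g**2 (z(g) = -4 + g*g = -4 + g**2)
(342193 + z(-988)) + w(1794, -401) = (342193 + (-4 + (-988)**2)) + (-220 - 5/3*(-401)) = (342193 + (-4 + 976144)) + (-220 + 2005/3) = (342193 + 976140) + 1345/3 = 1318333 + 1345/3 = 3956344/3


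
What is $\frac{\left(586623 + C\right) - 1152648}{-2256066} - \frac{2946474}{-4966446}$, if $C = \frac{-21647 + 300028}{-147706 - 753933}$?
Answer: $\frac{710684929194352271}{841877612816599467} \approx 0.84417$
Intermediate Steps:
$C = - \frac{278381}{901639}$ ($C = \frac{278381}{-901639} = 278381 \left(- \frac{1}{901639}\right) = - \frac{278381}{901639} \approx -0.30875$)
$\frac{\left(586623 + C\right) - 1152648}{-2256066} - \frac{2946474}{-4966446} = \frac{\left(586623 - \frac{278381}{901639}\right) - 1152648}{-2256066} - \frac{2946474}{-4966446} = \left(\frac{528921896716}{901639} - 1152648\right) \left(- \frac{1}{2256066}\right) - - \frac{491079}{827741} = \left(- \frac{510350493356}{901639}\right) \left(- \frac{1}{2256066}\right) + \frac{491079}{827741} = \frac{255175246678}{1017078546087} + \frac{491079}{827741} = \frac{710684929194352271}{841877612816599467}$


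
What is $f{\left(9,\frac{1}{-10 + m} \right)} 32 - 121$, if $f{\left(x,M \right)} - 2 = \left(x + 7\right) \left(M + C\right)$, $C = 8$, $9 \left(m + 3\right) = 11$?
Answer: $\frac{211763}{53} \approx 3995.5$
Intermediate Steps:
$m = - \frac{16}{9}$ ($m = -3 + \frac{1}{9} \cdot 11 = -3 + \frac{11}{9} = - \frac{16}{9} \approx -1.7778$)
$f{\left(x,M \right)} = 2 + \left(7 + x\right) \left(8 + M\right)$ ($f{\left(x,M \right)} = 2 + \left(x + 7\right) \left(M + 8\right) = 2 + \left(7 + x\right) \left(8 + M\right)$)
$f{\left(9,\frac{1}{-10 + m} \right)} 32 - 121 = \left(58 + \frac{7}{-10 - \frac{16}{9}} + 8 \cdot 9 + \frac{1}{-10 - \frac{16}{9}} \cdot 9\right) 32 - 121 = \left(58 + \frac{7}{- \frac{106}{9}} + 72 + \frac{1}{- \frac{106}{9}} \cdot 9\right) 32 - 121 = \left(58 + 7 \left(- \frac{9}{106}\right) + 72 - \frac{81}{106}\right) 32 - 121 = \left(58 - \frac{63}{106} + 72 - \frac{81}{106}\right) 32 - 121 = \frac{6818}{53} \cdot 32 - 121 = \frac{218176}{53} - 121 = \frac{211763}{53}$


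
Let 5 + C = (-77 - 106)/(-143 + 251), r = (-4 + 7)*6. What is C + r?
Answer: 407/36 ≈ 11.306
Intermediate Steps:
r = 18 (r = 3*6 = 18)
C = -241/36 (C = -5 + (-77 - 106)/(-143 + 251) = -5 - 183/108 = -5 - 183*1/108 = -5 - 61/36 = -241/36 ≈ -6.6944)
C + r = -241/36 + 18 = 407/36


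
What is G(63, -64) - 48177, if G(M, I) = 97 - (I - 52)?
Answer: -47964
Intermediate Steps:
G(M, I) = 149 - I (G(M, I) = 97 - (-52 + I) = 97 + (52 - I) = 149 - I)
G(63, -64) - 48177 = (149 - 1*(-64)) - 48177 = (149 + 64) - 48177 = 213 - 48177 = -47964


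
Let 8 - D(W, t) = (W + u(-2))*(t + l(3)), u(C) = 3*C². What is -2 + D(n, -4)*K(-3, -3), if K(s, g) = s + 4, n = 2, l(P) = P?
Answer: 20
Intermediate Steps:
K(s, g) = 4 + s
D(W, t) = 8 - (3 + t)*(12 + W) (D(W, t) = 8 - (W + 3*(-2)²)*(t + 3) = 8 - (W + 3*4)*(3 + t) = 8 - (W + 12)*(3 + t) = 8 - (12 + W)*(3 + t) = 8 - (3 + t)*(12 + W))
-2 + D(n, -4)*K(-3, -3) = -2 + (-28 - 12*(-4) - 3*2 - 1*2*(-4))*(4 - 3) = -2 + (-28 + 48 - 6 + 8)*1 = -2 + 22*1 = -2 + 22 = 20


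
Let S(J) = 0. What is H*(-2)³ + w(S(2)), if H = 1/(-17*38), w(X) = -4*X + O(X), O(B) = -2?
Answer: -642/323 ≈ -1.9876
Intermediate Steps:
w(X) = -2 - 4*X (w(X) = -4*X - 2 = -2 - 4*X)
H = -1/646 (H = -1/17*1/38 = -1/646 ≈ -0.0015480)
H*(-2)³ + w(S(2)) = -1/646*(-2)³ + (-2 - 4*0) = -1/646*(-8) + (-2 + 0) = 4/323 - 2 = -642/323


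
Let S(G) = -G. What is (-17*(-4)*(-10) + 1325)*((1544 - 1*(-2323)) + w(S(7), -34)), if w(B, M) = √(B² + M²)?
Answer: 2494215 + 645*√1205 ≈ 2.5166e+6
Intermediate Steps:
(-17*(-4)*(-10) + 1325)*((1544 - 1*(-2323)) + w(S(7), -34)) = (-17*(-4)*(-10) + 1325)*((1544 - 1*(-2323)) + √((-1*7)² + (-34)²)) = (68*(-10) + 1325)*((1544 + 2323) + √((-7)² + 1156)) = (-680 + 1325)*(3867 + √(49 + 1156)) = 645*(3867 + √1205) = 2494215 + 645*√1205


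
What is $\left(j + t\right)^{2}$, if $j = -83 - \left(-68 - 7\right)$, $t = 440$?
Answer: $186624$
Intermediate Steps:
$j = -8$ ($j = -83 - -75 = -83 + 75 = -8$)
$\left(j + t\right)^{2} = \left(-8 + 440\right)^{2} = 432^{2} = 186624$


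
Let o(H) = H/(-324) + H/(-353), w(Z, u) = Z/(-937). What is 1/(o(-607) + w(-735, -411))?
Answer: 107166564/469113263 ≈ 0.22845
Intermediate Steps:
w(Z, u) = -Z/937 (w(Z, u) = Z*(-1/937) = -Z/937)
o(H) = -677*H/114372 (o(H) = H*(-1/324) + H*(-1/353) = -H/324 - H/353 = -677*H/114372)
1/(o(-607) + w(-735, -411)) = 1/(-677/114372*(-607) - 1/937*(-735)) = 1/(410939/114372 + 735/937) = 1/(469113263/107166564) = 107166564/469113263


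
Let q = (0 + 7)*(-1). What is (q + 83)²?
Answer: 5776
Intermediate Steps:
q = -7 (q = 7*(-1) = -7)
(q + 83)² = (-7 + 83)² = 76² = 5776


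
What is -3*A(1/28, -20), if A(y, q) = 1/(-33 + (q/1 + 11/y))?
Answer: -1/85 ≈ -0.011765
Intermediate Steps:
A(y, q) = 1/(-33 + q + 11/y) (A(y, q) = 1/(-33 + (q*1 + 11/y)) = 1/(-33 + (q + 11/y)) = 1/(-33 + q + 11/y))
-3*A(1/28, -20) = -3/(28*(11 - 33/28 - 20/28)) = -3/(28*(11 - 33*1/28 - 20*1/28)) = -3/(28*(11 - 33/28 - 5/7)) = -3/(28*255/28) = -3*28/(28*255) = -3*1/255 = -1/85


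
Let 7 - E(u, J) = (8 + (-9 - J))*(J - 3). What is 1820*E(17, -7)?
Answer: 121940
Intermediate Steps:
E(u, J) = 7 - (-1 - J)*(-3 + J) (E(u, J) = 7 - (8 + (-9 - J))*(J - 3) = 7 - (-1 - J)*(-3 + J))
1820*E(17, -7) = 1820*(4 + (-7)² - 2*(-7)) = 1820*(4 + 49 + 14) = 1820*67 = 121940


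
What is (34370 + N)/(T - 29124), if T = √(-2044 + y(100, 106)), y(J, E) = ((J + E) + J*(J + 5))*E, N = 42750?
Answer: -280755360/105884323 - 19280*√283198/105884323 ≈ -2.7484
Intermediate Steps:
y(J, E) = E*(E + J + J*(5 + J)) (y(J, E) = ((E + J) + J*(5 + J))*E = (E + J + J*(5 + J))*E = E*(E + J + J*(5 + J)))
T = 2*√283198 (T = √(-2044 + 106*(106 + 100² + 6*100)) = √(-2044 + 106*(106 + 10000 + 600)) = √(-2044 + 106*10706) = √(-2044 + 1134836) = √1132792 = 2*√283198 ≈ 1064.3)
(34370 + N)/(T - 29124) = (34370 + 42750)/(2*√283198 - 29124) = 77120/(-29124 + 2*√283198)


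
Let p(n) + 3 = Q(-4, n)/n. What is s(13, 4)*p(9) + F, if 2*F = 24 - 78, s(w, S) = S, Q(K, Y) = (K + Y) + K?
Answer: -347/9 ≈ -38.556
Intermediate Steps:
Q(K, Y) = Y + 2*K
p(n) = -3 + (-8 + n)/n (p(n) = -3 + (n + 2*(-4))/n = -3 + (n - 8)/n = -3 + (-8 + n)/n)
F = -27 (F = (24 - 78)/2 = (1/2)*(-54) = -27)
s(13, 4)*p(9) + F = 4*(-2 - 8/9) - 27 = 4*(-26/9) - 27 = -104/9 - 27 = -347/9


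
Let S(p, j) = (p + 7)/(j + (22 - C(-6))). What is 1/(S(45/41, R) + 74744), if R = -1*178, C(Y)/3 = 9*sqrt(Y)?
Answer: 225453511248/16851287324927953 - 91881*I*sqrt(6)/67405149299711812 ≈ 1.3379e-5 - 3.3389e-12*I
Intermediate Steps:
C(Y) = 27*sqrt(Y) (C(Y) = 3*(9*sqrt(Y)) = 27*sqrt(Y))
R = -178
S(p, j) = (7 + p)/(22 + j - 27*I*sqrt(6)) (S(p, j) = (p + 7)/(j + (22 - 27*sqrt(-6))) = (7 + p)/(j + (22 - 27*I*sqrt(6))) = (7 + p)/(22 + j - 27*I*sqrt(6)))
1/(S(45/41, R) + 74744) = 1/((7 + 45/41)/(22 - 178 - 27*I*sqrt(6)) + 74744) = 1/((7 + 45*(1/41))/(-156 - 27*I*sqrt(6)) + 74744) = 1/((7 + 45/41)/(-156 - 27*I*sqrt(6)) + 74744) = 1/((332/41)/(-156 - 27*I*sqrt(6)) + 74744) = 1/(332/(41*(-156 - 27*I*sqrt(6))) + 74744) = 1/(74744 + 332/(41*(-156 - 27*I*sqrt(6))))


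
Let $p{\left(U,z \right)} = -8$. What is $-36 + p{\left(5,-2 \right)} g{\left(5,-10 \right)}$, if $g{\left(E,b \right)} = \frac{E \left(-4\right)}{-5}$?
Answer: $-68$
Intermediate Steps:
$g{\left(E,b \right)} = \frac{4 E}{5}$ ($g{\left(E,b \right)} = - 4 E \left(- \frac{1}{5}\right) = \frac{4 E}{5}$)
$-36 + p{\left(5,-2 \right)} g{\left(5,-10 \right)} = -36 - 8 \cdot \frac{4}{5} \cdot 5 = -36 - 32 = -68$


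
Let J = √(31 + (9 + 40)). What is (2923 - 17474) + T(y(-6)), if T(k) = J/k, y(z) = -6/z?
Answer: -14551 + 4*√5 ≈ -14542.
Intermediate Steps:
J = 4*√5 (J = √(31 + 49) = √80 = 4*√5 ≈ 8.9443)
T(k) = 4*√5/k (T(k) = (4*√5)/k = 4*√5/k)
(2923 - 17474) + T(y(-6)) = (2923 - 17474) + 4*√5/((-6/(-6))) = -14551 + 4*√5/((-6*(-⅙))) = -14551 + 4*√5/1 = -14551 + 4*√5*1 = -14551 + 4*√5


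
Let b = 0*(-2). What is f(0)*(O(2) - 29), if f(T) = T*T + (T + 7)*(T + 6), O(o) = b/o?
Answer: -1218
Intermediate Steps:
b = 0
O(o) = 0 (O(o) = 0/o = 0)
f(T) = T² + (6 + T)*(7 + T) (f(T) = T² + (7 + T)*(6 + T) = T² + (6 + T)*(7 + T))
f(0)*(O(2) - 29) = (42 + 2*0² + 13*0)*(0 - 29) = (42 + 2*0 + 0)*(-29) = (42 + 0 + 0)*(-29) = 42*(-29) = -1218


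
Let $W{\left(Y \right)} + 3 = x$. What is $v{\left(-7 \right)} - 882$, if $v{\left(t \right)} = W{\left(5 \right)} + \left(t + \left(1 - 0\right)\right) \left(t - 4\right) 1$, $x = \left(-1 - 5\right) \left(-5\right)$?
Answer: $-789$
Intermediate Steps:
$x = 30$ ($x = \left(-6\right) \left(-5\right) = 30$)
$W{\left(Y \right)} = 27$ ($W{\left(Y \right)} = -3 + 30 = 27$)
$v{\left(t \right)} = 27 + \left(1 + t\right) \left(-4 + t\right)$ ($v{\left(t \right)} = 27 + \left(t + \left(1 - 0\right)\right) \left(t - 4\right) 1 = 27 + \left(t + \left(1 + 0\right)\right) \left(-4 + t\right) 1 = 27 + \left(t + 1\right) \left(-4 + t\right) 1 = 27 + \left(1 + t\right) \left(-4 + t\right) 1 = 27 + \left(1 + t\right) \left(-4 + t\right)$)
$v{\left(-7 \right)} - 882 = \left(23 + \left(-7\right)^{2} - -21\right) - 882 = \left(23 + 49 + 21\right) - 882 = 93 - 882 = -789$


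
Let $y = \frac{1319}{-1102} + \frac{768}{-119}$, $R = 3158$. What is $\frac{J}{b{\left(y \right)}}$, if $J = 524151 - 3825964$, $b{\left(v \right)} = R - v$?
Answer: $- \frac{432993153194}{415137101} \approx -1043.0$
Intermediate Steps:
$y = - \frac{1003297}{131138}$ ($y = 1319 \left(- \frac{1}{1102}\right) + 768 \left(- \frac{1}{119}\right) = - \frac{1319}{1102} - \frac{768}{119} = - \frac{1003297}{131138} \approx -7.6507$)
$b{\left(v \right)} = 3158 - v$
$J = -3301813$ ($J = 524151 - 3825964 = -3301813$)
$\frac{J}{b{\left(y \right)}} = - \frac{3301813}{3158 - - \frac{1003297}{131138}} = - \frac{3301813}{3158 + \frac{1003297}{131138}} = - \frac{3301813}{\frac{415137101}{131138}} = \left(-3301813\right) \frac{131138}{415137101} = - \frac{432993153194}{415137101}$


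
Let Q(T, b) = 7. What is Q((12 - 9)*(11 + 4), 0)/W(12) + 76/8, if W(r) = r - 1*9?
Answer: 71/6 ≈ 11.833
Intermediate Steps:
W(r) = -9 + r (W(r) = r - 9 = -9 + r)
Q((12 - 9)*(11 + 4), 0)/W(12) + 76/8 = 7/(-9 + 12) + 76/8 = 7/3 + 76*(⅛) = 7*(⅓) + 19/2 = 7/3 + 19/2 = 71/6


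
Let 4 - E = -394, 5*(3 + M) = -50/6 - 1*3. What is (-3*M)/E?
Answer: 79/1990 ≈ 0.039698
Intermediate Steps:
M = -79/15 (M = -3 + (-50/6 - 1*3)/5 = -3 + (-50*⅙ - 3)/5 = -3 + (-25/3 - 3)/5 = -3 + (⅕)*(-34/3) = -3 - 34/15 = -79/15 ≈ -5.2667)
E = 398 (E = 4 - 1*(-394) = 4 + 394 = 398)
(-3*M)/E = -3*(-79/15)/398 = (79/5)*(1/398) = 79/1990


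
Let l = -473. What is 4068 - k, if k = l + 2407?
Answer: 2134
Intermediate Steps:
k = 1934 (k = -473 + 2407 = 1934)
4068 - k = 4068 - 1*1934 = 4068 - 1934 = 2134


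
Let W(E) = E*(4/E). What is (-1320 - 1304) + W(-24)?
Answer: -2620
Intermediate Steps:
W(E) = 4
(-1320 - 1304) + W(-24) = (-1320 - 1304) + 4 = -2624 + 4 = -2620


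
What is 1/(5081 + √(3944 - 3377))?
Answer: 5081/25815994 - 9*√7/25815994 ≈ 0.00019589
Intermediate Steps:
1/(5081 + √(3944 - 3377)) = 1/(5081 + √567) = 1/(5081 + 9*√7)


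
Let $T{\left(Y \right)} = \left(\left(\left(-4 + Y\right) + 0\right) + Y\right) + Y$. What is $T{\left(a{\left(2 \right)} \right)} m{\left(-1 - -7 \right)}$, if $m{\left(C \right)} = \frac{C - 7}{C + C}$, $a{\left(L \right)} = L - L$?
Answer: $\frac{1}{3} \approx 0.33333$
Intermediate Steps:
$a{\left(L \right)} = 0$
$T{\left(Y \right)} = -4 + 3 Y$ ($T{\left(Y \right)} = \left(\left(-4 + Y\right) + Y\right) + Y = \left(-4 + 2 Y\right) + Y = -4 + 3 Y$)
$m{\left(C \right)} = \frac{-7 + C}{2 C}$
$T{\left(a{\left(2 \right)} \right)} m{\left(-1 - -7 \right)} = \left(-4 + 3 \cdot 0\right) \frac{-7 - -6}{2 \left(-1 - -7\right)} = \left(-4 + 0\right) \frac{-7 + \left(-1 + 7\right)}{2 \left(-1 + 7\right)} = - 4 \frac{-7 + 6}{2 \cdot 6} = - 4 \cdot \frac{1}{2} \cdot \frac{1}{6} \left(-1\right) = \left(-4\right) \left(- \frac{1}{12}\right) = \frac{1}{3}$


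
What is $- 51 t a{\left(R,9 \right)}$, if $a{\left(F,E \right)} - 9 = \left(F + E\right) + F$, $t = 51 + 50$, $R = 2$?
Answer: $-113322$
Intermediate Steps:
$t = 101$
$a{\left(F,E \right)} = 9 + E + 2 F$ ($a{\left(F,E \right)} = 9 + \left(\left(F + E\right) + F\right) = 9 + \left(\left(E + F\right) + F\right) = 9 + \left(E + 2 F\right) = 9 + E + 2 F$)
$- 51 t a{\left(R,9 \right)} = \left(-51\right) 101 \left(9 + 9 + 2 \cdot 2\right) = - 5151 \left(9 + 9 + 4\right) = \left(-5151\right) 22 = -113322$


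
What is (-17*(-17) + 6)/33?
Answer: 295/33 ≈ 8.9394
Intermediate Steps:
(-17*(-17) + 6)/33 = (289 + 6)*(1/33) = 295*(1/33) = 295/33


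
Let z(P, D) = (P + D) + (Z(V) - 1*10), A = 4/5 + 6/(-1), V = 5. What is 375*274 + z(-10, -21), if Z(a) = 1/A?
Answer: 2670429/26 ≈ 1.0271e+5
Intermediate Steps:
A = -26/5 (A = 4*(⅕) + 6*(-1) = ⅘ - 6 = -26/5 ≈ -5.2000)
Z(a) = -5/26 (Z(a) = 1/(-26/5) = -5/26)
z(P, D) = -265/26 + D + P (z(P, D) = (P + D) + (-5/26 - 1*10) = (D + P) + (-5/26 - 10) = (D + P) - 265/26 = -265/26 + D + P)
375*274 + z(-10, -21) = 375*274 + (-265/26 - 21 - 10) = 102750 - 1071/26 = 2670429/26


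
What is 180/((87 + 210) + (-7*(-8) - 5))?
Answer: 15/29 ≈ 0.51724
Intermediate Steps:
180/((87 + 210) + (-7*(-8) - 5)) = 180/(297 + (56 - 5)) = 180/(297 + 51) = 180/348 = 180*(1/348) = 15/29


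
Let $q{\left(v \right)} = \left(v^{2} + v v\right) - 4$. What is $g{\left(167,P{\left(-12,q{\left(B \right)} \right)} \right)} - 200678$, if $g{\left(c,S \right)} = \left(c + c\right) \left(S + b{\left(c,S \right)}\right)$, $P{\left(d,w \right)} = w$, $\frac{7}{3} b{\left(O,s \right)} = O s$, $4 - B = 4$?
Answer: $- \frac{2083434}{7} \approx -2.9763 \cdot 10^{5}$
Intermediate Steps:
$B = 0$ ($B = 4 - 4 = 0$)
$q{\left(v \right)} = -4 + 2 v^{2}$ ($q{\left(v \right)} = \left(v^{2} + v^{2}\right) - 4 = 2 v^{2} - 4 = -4 + 2 v^{2}$)
$b{\left(O,s \right)} = \frac{3 O s}{7}$
$g{\left(c,S \right)} = 2 c \left(S + \frac{3 S c}{7}\right)$ ($g{\left(c,S \right)} = \left(c + c\right) \left(S + \frac{3 c S}{7}\right) = 2 c \left(S + \frac{3 S c}{7}\right)$)
$g{\left(167,P{\left(-12,q{\left(B \right)} \right)} \right)} - 200678 = \frac{2}{7} \left(-4 + 2 \cdot 0^{2}\right) 167 \left(7 + 3 \cdot 167\right) - 200678 = \frac{2}{7} \left(-4 + 2 \cdot 0\right) 167 \left(7 + 501\right) - 200678 = \frac{2}{7} \left(-4 + 0\right) 167 \cdot 508 - 200678 = \frac{2}{7} \left(-4\right) 167 \cdot 508 - 200678 = - \frac{678688}{7} - 200678 = - \frac{2083434}{7}$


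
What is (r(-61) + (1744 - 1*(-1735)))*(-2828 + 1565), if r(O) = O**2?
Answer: -9093600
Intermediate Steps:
(r(-61) + (1744 - 1*(-1735)))*(-2828 + 1565) = ((-61)**2 + (1744 - 1*(-1735)))*(-2828 + 1565) = (3721 + (1744 + 1735))*(-1263) = (3721 + 3479)*(-1263) = 7200*(-1263) = -9093600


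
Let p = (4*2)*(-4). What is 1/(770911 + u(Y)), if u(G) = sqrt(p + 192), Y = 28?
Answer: 770911/594303769761 - 4*sqrt(10)/594303769761 ≈ 1.2971e-6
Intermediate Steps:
p = -32 (p = 8*(-4) = -32)
u(G) = 4*sqrt(10) (u(G) = sqrt(-32 + 192) = sqrt(160) = 4*sqrt(10))
1/(770911 + u(Y)) = 1/(770911 + 4*sqrt(10))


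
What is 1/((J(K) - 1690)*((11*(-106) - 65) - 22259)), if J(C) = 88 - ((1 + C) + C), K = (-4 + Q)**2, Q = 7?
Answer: 1/38077290 ≈ 2.6262e-8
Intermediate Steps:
K = 9 (K = (-4 + 7)**2 = 3**2 = 9)
J(C) = 87 - 2*C (J(C) = 88 - (1 + 2*C) = 88 + (-1 - 2*C) = 87 - 2*C)
1/((J(K) - 1690)*((11*(-106) - 65) - 22259)) = 1/(((87 - 2*9) - 1690)*((11*(-106) - 65) - 22259)) = 1/(((87 - 18) - 1690)*((-1166 - 65) - 22259)) = 1/((69 - 1690)*(-1231 - 22259)) = 1/(-1621*(-23490)) = 1/38077290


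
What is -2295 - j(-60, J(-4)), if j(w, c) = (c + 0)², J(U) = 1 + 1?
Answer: -2299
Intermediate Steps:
J(U) = 2
j(w, c) = c²
-2295 - j(-60, J(-4)) = -2295 - 1*2² = -2295 - 1*4 = -2295 - 4 = -2299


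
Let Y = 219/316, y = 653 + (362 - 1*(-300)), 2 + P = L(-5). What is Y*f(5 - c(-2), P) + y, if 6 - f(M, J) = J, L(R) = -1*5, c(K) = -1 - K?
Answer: 418387/316 ≈ 1324.0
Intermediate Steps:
L(R) = -5
P = -7 (P = -2 - 5 = -7)
y = 1315 (y = 653 + (362 + 300) = 653 + 662 = 1315)
f(M, J) = 6 - J
Y = 219/316 (Y = 219*(1/316) = 219/316 ≈ 0.69304)
Y*f(5 - c(-2), P) + y = 219*(6 - 1*(-7))/316 + 1315 = 219*(6 + 7)/316 + 1315 = (219/316)*13 + 1315 = 2847/316 + 1315 = 418387/316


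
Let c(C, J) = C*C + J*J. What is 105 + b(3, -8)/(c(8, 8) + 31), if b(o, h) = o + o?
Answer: 5567/53 ≈ 105.04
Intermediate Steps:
c(C, J) = C² + J²
b(o, h) = 2*o
105 + b(3, -8)/(c(8, 8) + 31) = 105 + (2*3)/((8² + 8²) + 31) = 105 + 6/((64 + 64) + 31) = 105 + 6/(128 + 31) = 105 + 6/159 = 105 + (1/159)*6 = 105 + 2/53 = 5567/53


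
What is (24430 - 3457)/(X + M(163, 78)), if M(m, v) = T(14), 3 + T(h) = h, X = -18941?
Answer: -6991/6310 ≈ -1.1079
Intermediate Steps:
T(h) = -3 + h
M(m, v) = 11 (M(m, v) = -3 + 14 = 11)
(24430 - 3457)/(X + M(163, 78)) = (24430 - 3457)/(-18941 + 11) = 20973/(-18930) = 20973*(-1/18930) = -6991/6310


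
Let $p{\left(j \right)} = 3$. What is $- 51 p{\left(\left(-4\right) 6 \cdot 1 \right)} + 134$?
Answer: $-19$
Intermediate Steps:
$- 51 p{\left(\left(-4\right) 6 \cdot 1 \right)} + 134 = \left(-51\right) 3 + 134 = -153 + 134 = -19$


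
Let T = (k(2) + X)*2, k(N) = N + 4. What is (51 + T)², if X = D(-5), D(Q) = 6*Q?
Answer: 9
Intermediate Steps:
X = -30 (X = 6*(-5) = -30)
k(N) = 4 + N
T = -48 (T = ((4 + 2) - 30)*2 = (6 - 30)*2 = -24*2 = -48)
(51 + T)² = (51 - 48)² = 3² = 9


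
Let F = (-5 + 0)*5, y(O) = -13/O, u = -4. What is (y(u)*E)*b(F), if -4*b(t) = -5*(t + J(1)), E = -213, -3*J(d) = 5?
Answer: 23075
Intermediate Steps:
J(d) = -5/3 (J(d) = -1/3*5 = -5/3)
F = -25 (F = -5*5 = -25)
b(t) = -25/12 + 5*t/4 (b(t) = -(-5)*(t - 5/3)/4 = -(-5)*(-5/3 + t)/4 = -(25/3 - 5*t)/4 = -25/12 + 5*t/4)
(y(u)*E)*b(F) = (-13/(-4)*(-213))*(-25/12 + (5/4)*(-25)) = (-13*(-1/4)*(-213))*(-25/12 - 125/4) = ((13/4)*(-213))*(-100/3) = -2769/4*(-100/3) = 23075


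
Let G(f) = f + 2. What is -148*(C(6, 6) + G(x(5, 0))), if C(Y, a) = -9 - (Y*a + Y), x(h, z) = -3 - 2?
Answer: 7992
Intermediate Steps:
x(h, z) = -5
C(Y, a) = -9 - Y - Y*a (C(Y, a) = -9 - (Y + Y*a) = -9 + (-Y - Y*a) = -9 - Y - Y*a)
G(f) = 2 + f
-148*(C(6, 6) + G(x(5, 0))) = -148*((-9 - 1*6 - 1*6*6) + (2 - 5)) = -148*((-9 - 6 - 36) - 3) = -148*(-51 - 3) = -148*(-54) = 7992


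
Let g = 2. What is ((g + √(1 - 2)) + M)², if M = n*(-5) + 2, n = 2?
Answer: (6 - I)² ≈ 35.0 - 12.0*I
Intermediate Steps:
M = -8 (M = 2*(-5) + 2 = -10 + 2 = -8)
((g + √(1 - 2)) + M)² = ((2 + √(1 - 2)) - 8)² = ((2 + √(-1)) - 8)² = ((2 + I) - 8)² = (-6 + I)²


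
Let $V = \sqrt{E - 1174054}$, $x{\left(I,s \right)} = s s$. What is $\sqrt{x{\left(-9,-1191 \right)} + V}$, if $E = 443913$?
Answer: $\sqrt{1418481 + i \sqrt{730141}} \approx 1191.0 + 0.359 i$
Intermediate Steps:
$x{\left(I,s \right)} = s^{2}$
$V = i \sqrt{730141}$ ($V = \sqrt{443913 - 1174054} = \sqrt{-730141} = i \sqrt{730141} \approx 854.48 i$)
$\sqrt{x{\left(-9,-1191 \right)} + V} = \sqrt{\left(-1191\right)^{2} + i \sqrt{730141}} = \sqrt{1418481 + i \sqrt{730141}}$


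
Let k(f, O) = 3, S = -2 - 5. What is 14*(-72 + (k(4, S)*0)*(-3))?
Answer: -1008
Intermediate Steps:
S = -7
14*(-72 + (k(4, S)*0)*(-3)) = 14*(-72 + (3*0)*(-3)) = 14*(-72 + 0*(-3)) = 14*(-72 + 0) = 14*(-72) = -1008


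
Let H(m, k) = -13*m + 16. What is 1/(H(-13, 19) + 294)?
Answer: 1/479 ≈ 0.0020877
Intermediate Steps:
H(m, k) = 16 - 13*m
1/(H(-13, 19) + 294) = 1/((16 - 13*(-13)) + 294) = 1/((16 + 169) + 294) = 1/(185 + 294) = 1/479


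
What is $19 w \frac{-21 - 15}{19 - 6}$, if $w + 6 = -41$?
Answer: $\frac{32148}{13} \approx 2472.9$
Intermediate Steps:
$w = -47$ ($w = -6 - 41 = -47$)
$19 w \frac{-21 - 15}{19 - 6} = 19 \left(-47\right) \frac{-21 - 15}{19 - 6} = - 893 \left(- \frac{36}{13}\right) = - 893 \left(\left(-36\right) \frac{1}{13}\right) = \left(-893\right) \left(- \frac{36}{13}\right) = \frac{32148}{13}$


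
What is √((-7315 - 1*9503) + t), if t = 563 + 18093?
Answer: √1838 ≈ 42.872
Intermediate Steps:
t = 18656
√((-7315 - 1*9503) + t) = √((-7315 - 1*9503) + 18656) = √((-7315 - 9503) + 18656) = √(-16818 + 18656) = √1838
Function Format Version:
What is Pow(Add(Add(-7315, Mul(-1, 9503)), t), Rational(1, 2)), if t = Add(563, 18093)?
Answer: Pow(1838, Rational(1, 2)) ≈ 42.872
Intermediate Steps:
t = 18656
Pow(Add(Add(-7315, Mul(-1, 9503)), t), Rational(1, 2)) = Pow(Add(Add(-7315, Mul(-1, 9503)), 18656), Rational(1, 2)) = Pow(Add(Add(-7315, -9503), 18656), Rational(1, 2)) = Pow(Add(-16818, 18656), Rational(1, 2)) = Pow(1838, Rational(1, 2))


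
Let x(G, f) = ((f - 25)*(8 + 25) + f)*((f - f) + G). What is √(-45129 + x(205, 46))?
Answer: √106366 ≈ 326.14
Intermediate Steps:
x(G, f) = G*(-825 + 34*f) (x(G, f) = ((-25 + f)*33 + f)*(0 + G) = ((-825 + 33*f) + f)*G = (-825 + 34*f)*G = G*(-825 + 34*f))
√(-45129 + x(205, 46)) = √(-45129 + 205*(-825 + 34*46)) = √(-45129 + 205*(-825 + 1564)) = √(-45129 + 205*739) = √(-45129 + 151495) = √106366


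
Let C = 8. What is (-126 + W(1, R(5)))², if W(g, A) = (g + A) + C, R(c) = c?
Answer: 12544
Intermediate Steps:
W(g, A) = 8 + A + g (W(g, A) = (g + A) + 8 = (A + g) + 8 = 8 + A + g)
(-126 + W(1, R(5)))² = (-126 + (8 + 5 + 1))² = (-126 + 14)² = (-112)² = 12544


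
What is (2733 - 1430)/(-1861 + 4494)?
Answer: 1303/2633 ≈ 0.49487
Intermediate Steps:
(2733 - 1430)/(-1861 + 4494) = 1303/2633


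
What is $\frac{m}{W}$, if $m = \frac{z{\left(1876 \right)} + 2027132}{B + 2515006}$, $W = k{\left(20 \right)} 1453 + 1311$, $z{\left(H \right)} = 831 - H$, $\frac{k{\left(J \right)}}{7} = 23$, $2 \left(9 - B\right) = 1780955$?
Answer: $\frac{2026087}{382162699650} \approx 5.3016 \cdot 10^{-6}$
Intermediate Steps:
$B = - \frac{1780937}{2}$ ($B = 9 - \frac{1780955}{2} = - \frac{1780937}{2} \approx -8.9047 \cdot 10^{5}$)
$k{\left(J \right)} = 161$ ($k{\left(J \right)} = 7 \cdot 23 = 161$)
$W = 235244$ ($W = 161 \cdot 1453 + 1311 = 233933 + 1311 = 235244$)
$m = \frac{4052174}{3249075}$ ($m = \frac{\left(831 - 1876\right) + 2027132}{- \frac{1780937}{2} + 2515006} = \frac{\left(831 - 1876\right) + 2027132}{\frac{3249075}{2}} = \left(-1045 + 2027132\right) \frac{2}{3249075} = 2026087 \cdot \frac{2}{3249075} = \frac{4052174}{3249075} \approx 1.2472$)
$\frac{m}{W} = \frac{4052174}{3249075 \cdot 235244} = \frac{4052174}{3249075} \cdot \frac{1}{235244} = \frac{2026087}{382162699650}$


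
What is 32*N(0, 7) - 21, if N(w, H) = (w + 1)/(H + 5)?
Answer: -55/3 ≈ -18.333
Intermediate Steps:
N(w, H) = (1 + w)/(5 + H)
32*N(0, 7) - 21 = 32*((1 + 0)/(5 + 7)) - 21 = 32*(1/12) - 21 = 8/3 - 21 = -55/3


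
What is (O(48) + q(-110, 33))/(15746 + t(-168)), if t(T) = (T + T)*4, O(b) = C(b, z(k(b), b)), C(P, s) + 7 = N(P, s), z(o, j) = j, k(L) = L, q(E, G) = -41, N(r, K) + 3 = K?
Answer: -3/14402 ≈ -0.00020830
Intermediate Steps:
N(r, K) = -3 + K
C(P, s) = -10 + s (C(P, s) = -7 + (-3 + s) = -10 + s)
O(b) = -10 + b
t(T) = 8*T (t(T) = (2*T)*4 = 8*T)
(O(48) + q(-110, 33))/(15746 + t(-168)) = ((-10 + 48) - 41)/(15746 + 8*(-168)) = (38 - 41)/(15746 - 1344) = -3/14402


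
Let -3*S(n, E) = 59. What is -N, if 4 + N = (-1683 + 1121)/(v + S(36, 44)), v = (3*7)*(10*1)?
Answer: 3970/571 ≈ 6.9527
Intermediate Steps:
S(n, E) = -59/3 (S(n, E) = -⅓*59 = -59/3)
v = 210 (v = 21*10 = 210)
N = -3970/571 (N = -4 + (-1683 + 1121)/(210 - 59/3) = -4 - 562/571/3 = -4 - 562*3/571 = -4 - 1686/571 = -3970/571 ≈ -6.9527)
-N = -1*(-3970/571) = 3970/571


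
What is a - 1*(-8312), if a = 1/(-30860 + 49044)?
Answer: 151145409/18184 ≈ 8312.0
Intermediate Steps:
a = 1/18184 ≈ 5.4993e-5
a - 1*(-8312) = 1/18184 - 1*(-8312) = 1/18184 + 8312 = 151145409/18184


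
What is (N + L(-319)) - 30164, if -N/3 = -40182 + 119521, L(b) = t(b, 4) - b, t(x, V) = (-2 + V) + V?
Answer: -267856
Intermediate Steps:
t(x, V) = -2 + 2*V
L(b) = 6 - b (L(b) = (-2 + 2*4) - b = (-2 + 8) - b = 6 - b)
N = -238017 (N = -3*(-40182 + 119521) = -3*79339 = -238017)
(N + L(-319)) - 30164 = (-238017 + (6 - 1*(-319))) - 30164 = (-238017 + (6 + 319)) - 30164 = (-238017 + 325) - 30164 = -237692 - 30164 = -267856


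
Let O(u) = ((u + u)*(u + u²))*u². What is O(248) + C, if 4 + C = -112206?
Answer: 1883805411758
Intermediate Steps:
C = -112210 (C = -4 - 112206 = -112210)
O(u) = 2*u³*(u + u²) (O(u) = ((2*u)*(u + u²))*u² = (2*u*(u + u²))*u² = 2*u³*(u + u²))
O(248) + C = 2*248⁴*(1 + 248) - 112210 = 2*3782742016*249 - 112210 = 1883805523968 - 112210 = 1883805411758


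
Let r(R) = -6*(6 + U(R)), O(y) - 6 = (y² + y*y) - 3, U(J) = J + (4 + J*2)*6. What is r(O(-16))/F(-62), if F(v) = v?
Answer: 20175/31 ≈ 650.81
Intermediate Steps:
U(J) = 24 + 13*J (U(J) = J + (4 + 2*J)*6 = J + (24 + 12*J) = 24 + 13*J)
O(y) = 3 + 2*y² (O(y) = 6 + ((y² + y*y) - 3) = 6 + ((y² + y²) - 3) = 6 + (2*y² - 3) = 6 + (-3 + 2*y²) = 3 + 2*y²)
r(R) = -180 - 78*R (r(R) = -6*(6 + (24 + 13*R)) = -6*(30 + 13*R) = -180 - 78*R)
r(O(-16))/F(-62) = (-180 - 78*(3 + 2*(-16)²))/(-62) = (-180 - 78*(3 + 2*256))*(-1/62) = (-180 - 78*(3 + 512))*(-1/62) = (-180 - 78*515)*(-1/62) = (-180 - 40170)*(-1/62) = -40350*(-1/62) = 20175/31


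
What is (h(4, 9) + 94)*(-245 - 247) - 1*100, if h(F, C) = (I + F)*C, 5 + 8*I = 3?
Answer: -62953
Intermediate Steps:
I = -¼ (I = -5/8 + (⅛)*3 = -5/8 + 3/8 = -¼ ≈ -0.25000)
h(F, C) = C*(-¼ + F) (h(F, C) = (-¼ + F)*C = C*(-¼ + F))
(h(4, 9) + 94)*(-245 - 247) - 1*100 = (9*(-¼ + 4) + 94)*(-245 - 247) - 1*100 = (9*(15/4) + 94)*(-492) - 100 = (135/4 + 94)*(-492) - 100 = (511/4)*(-492) - 100 = -62853 - 100 = -62953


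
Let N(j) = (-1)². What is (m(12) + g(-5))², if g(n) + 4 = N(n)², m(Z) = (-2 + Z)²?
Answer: 9409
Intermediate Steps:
N(j) = 1
g(n) = -3 (g(n) = -4 + 1² = -4 + 1 = -3)
(m(12) + g(-5))² = ((-2 + 12)² - 3)² = (10² - 3)² = (100 - 3)² = 97² = 9409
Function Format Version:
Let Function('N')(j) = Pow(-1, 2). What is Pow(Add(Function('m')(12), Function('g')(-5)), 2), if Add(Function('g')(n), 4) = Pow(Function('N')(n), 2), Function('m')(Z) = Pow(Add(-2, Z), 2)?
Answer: 9409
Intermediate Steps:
Function('N')(j) = 1
Function('g')(n) = -3 (Function('g')(n) = Add(-4, Pow(1, 2)) = Add(-4, 1) = -3)
Pow(Add(Function('m')(12), Function('g')(-5)), 2) = Pow(Add(Pow(Add(-2, 12), 2), -3), 2) = Pow(Add(Pow(10, 2), -3), 2) = Pow(Add(100, -3), 2) = Pow(97, 2) = 9409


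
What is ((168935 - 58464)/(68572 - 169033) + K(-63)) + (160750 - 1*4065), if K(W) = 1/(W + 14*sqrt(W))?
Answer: 4076820819865/26019399 - 2*I*sqrt(7)/777 ≈ 1.5668e+5 - 0.0068102*I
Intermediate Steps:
((168935 - 58464)/(68572 - 169033) + K(-63)) + (160750 - 1*4065) = ((168935 - 58464)/(68572 - 169033) + 1/(-63 + 14*sqrt(-63))) + (160750 - 1*4065) = (110471/(-100461) + 1/(-63 + 14*(3*I*sqrt(7)))) + (160750 - 4065) = (110471*(-1/100461) + 1/(-63 + 42*I*sqrt(7))) + 156685 = (-110471/100461 + 1/(-63 + 42*I*sqrt(7))) + 156685 = 15740621314/100461 + 1/(-63 + 42*I*sqrt(7))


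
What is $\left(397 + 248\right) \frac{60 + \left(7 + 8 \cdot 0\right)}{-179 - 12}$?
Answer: $- \frac{43215}{191} \approx -226.26$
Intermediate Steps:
$\left(397 + 248\right) \frac{60 + \left(7 + 8 \cdot 0\right)}{-179 - 12} = 645 \frac{60 + \left(7 + 0\right)}{-191} = 645 \left(60 + 7\right) \left(- \frac{1}{191}\right) = 645 \cdot 67 \left(- \frac{1}{191}\right) = 645 \left(- \frac{67}{191}\right) = - \frac{43215}{191}$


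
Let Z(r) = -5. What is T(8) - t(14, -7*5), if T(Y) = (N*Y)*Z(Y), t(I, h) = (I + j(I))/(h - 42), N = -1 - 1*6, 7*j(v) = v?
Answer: 21576/77 ≈ 280.21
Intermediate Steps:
j(v) = v/7
N = -7 (N = -1 - 6 = -7)
t(I, h) = 8*I/(7*(-42 + h)) (t(I, h) = (I + I/7)/(h - 42) = (8*I/7)/(-42 + h) = 8*I/(7*(-42 + h)))
T(Y) = 35*Y (T(Y) = -7*Y*(-5) = 35*Y)
T(8) - t(14, -7*5) = 35*8 - 8*14/(7*(-42 - 7*5)) = 280 - 8*14/(7*(-42 - 35)) = 280 - 8*14/(7*(-77)) = 280 - 8*14*(-1)/(7*77) = 280 - 1*(-16/77) = 280 + 16/77 = 21576/77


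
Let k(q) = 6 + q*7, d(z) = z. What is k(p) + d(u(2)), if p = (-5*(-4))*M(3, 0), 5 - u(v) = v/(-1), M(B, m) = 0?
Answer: 13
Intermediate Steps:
u(v) = 5 + v (u(v) = 5 - v/(-1) = 5 - v*(-1) = 5 - (-1)*v = 5 + v)
p = 0 (p = -5*(-4)*0 = 20*0 = 0)
k(q) = 6 + 7*q
k(p) + d(u(2)) = (6 + 7*0) + (5 + 2) = (6 + 0) + 7 = 6 + 7 = 13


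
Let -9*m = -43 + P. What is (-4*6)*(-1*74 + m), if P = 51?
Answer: 5392/3 ≈ 1797.3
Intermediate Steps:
m = -8/9 (m = -(-43 + 51)/9 = -⅑*8 = -8/9 ≈ -0.88889)
(-4*6)*(-1*74 + m) = (-4*6)*(-1*74 - 8/9) = -24*(-74 - 8/9) = -24*(-674/9) = 5392/3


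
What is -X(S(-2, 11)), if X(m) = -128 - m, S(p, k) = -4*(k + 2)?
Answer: 76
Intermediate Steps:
S(p, k) = -8 - 4*k (S(p, k) = -4*(2 + k) = -8 - 4*k)
-X(S(-2, 11)) = -(-128 - (-8 - 4*11)) = -(-128 - (-8 - 44)) = -(-128 - 1*(-52)) = -(-128 + 52) = -1*(-76) = 76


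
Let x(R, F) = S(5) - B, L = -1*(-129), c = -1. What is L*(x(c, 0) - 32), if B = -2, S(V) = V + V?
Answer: -2580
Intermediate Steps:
S(V) = 2*V
L = 129
x(R, F) = 12 (x(R, F) = 2*5 - 1*(-2) = 10 + 2 = 12)
L*(x(c, 0) - 32) = 129*(12 - 32) = 129*(-20) = -2580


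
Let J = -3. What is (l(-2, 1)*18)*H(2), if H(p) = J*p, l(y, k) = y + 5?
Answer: -324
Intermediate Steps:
l(y, k) = 5 + y
H(p) = -3*p
(l(-2, 1)*18)*H(2) = ((5 - 2)*18)*(-3*2) = (3*18)*(-6) = 54*(-6) = -324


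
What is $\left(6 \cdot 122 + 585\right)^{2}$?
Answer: $1734489$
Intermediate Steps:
$\left(6 \cdot 122 + 585\right)^{2} = \left(732 + 585\right)^{2} = 1317^{2} = 1734489$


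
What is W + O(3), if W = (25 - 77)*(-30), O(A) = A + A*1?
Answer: 1566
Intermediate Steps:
O(A) = 2*A (O(A) = A + A = 2*A)
W = 1560 (W = -52*(-30) = 1560)
W + O(3) = 1560 + 2*3 = 1560 + 6 = 1566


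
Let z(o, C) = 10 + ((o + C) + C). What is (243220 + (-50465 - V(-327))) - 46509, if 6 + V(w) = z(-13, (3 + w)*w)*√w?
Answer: 146252 - 211893*I*√327 ≈ 1.4625e+5 - 3.8317e+6*I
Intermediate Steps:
z(o, C) = 10 + o + 2*C (z(o, C) = 10 + ((C + o) + C) = 10 + (o + 2*C) = 10 + o + 2*C)
V(w) = -6 + √w*(-3 + 2*w*(3 + w)) (V(w) = -6 + (10 - 13 + 2*((3 + w)*w))*√w = -6 + (10 - 13 + 2*(w*(3 + w)))*√w = -6 + (10 - 13 + 2*w*(3 + w))*√w = -6 + (-3 + 2*w*(3 + w))*√w = -6 + √w*(-3 + 2*w*(3 + w)))
(243220 + (-50465 - V(-327))) - 46509 = (243220 + (-50465 - (-6 + √(-327)*(-3 + 2*(-327)*(3 - 327))))) - 46509 = (243220 + (-50465 - (-6 + (I*√327)*(-3 + 2*(-327)*(-324))))) - 46509 = (243220 + (-50465 - (-6 + (I*√327)*(-3 + 211896)))) - 46509 = (243220 + (-50465 - (-6 + (I*√327)*211893))) - 46509 = (243220 + (-50465 - (-6 + 211893*I*√327))) - 46509 = (243220 + (-50465 + (6 - 211893*I*√327))) - 46509 = (243220 + (-50459 - 211893*I*√327)) - 46509 = (192761 - 211893*I*√327) - 46509 = 146252 - 211893*I*√327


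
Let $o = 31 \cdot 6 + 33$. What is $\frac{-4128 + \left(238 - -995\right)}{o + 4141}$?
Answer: $- \frac{579}{872} \approx -0.66399$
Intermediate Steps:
$o = 219$ ($o = 186 + 33 = 219$)
$\frac{-4128 + \left(238 - -995\right)}{o + 4141} = \frac{-4128 + \left(238 - -995\right)}{219 + 4141} = \frac{-4128 + \left(238 + 995\right)}{4360} = \left(-4128 + 1233\right) \frac{1}{4360} = \left(-2895\right) \frac{1}{4360} = - \frac{579}{872}$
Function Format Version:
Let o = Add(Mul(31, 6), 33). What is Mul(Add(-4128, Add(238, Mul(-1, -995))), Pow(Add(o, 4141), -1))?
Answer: Rational(-579, 872) ≈ -0.66399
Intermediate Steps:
o = 219 (o = Add(186, 33) = 219)
Mul(Add(-4128, Add(238, Mul(-1, -995))), Pow(Add(o, 4141), -1)) = Mul(Add(-4128, Add(238, Mul(-1, -995))), Pow(Add(219, 4141), -1)) = Mul(Add(-4128, Add(238, 995)), Pow(4360, -1)) = Mul(Add(-4128, 1233), Rational(1, 4360)) = Mul(-2895, Rational(1, 4360)) = Rational(-579, 872)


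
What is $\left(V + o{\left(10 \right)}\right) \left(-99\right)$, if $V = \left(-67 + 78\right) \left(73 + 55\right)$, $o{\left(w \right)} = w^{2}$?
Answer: $-149292$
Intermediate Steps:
$V = 1408$ ($V = 11 \cdot 128 = 1408$)
$\left(V + o{\left(10 \right)}\right) \left(-99\right) = \left(1408 + 10^{2}\right) \left(-99\right) = \left(1408 + 100\right) \left(-99\right) = 1508 \left(-99\right) = -149292$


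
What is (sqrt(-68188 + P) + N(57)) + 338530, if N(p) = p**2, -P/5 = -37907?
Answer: 341779 + 3*sqrt(13483) ≈ 3.4213e+5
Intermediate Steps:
P = 189535 (P = -5*(-37907) = 189535)
(sqrt(-68188 + P) + N(57)) + 338530 = (sqrt(-68188 + 189535) + 57**2) + 338530 = (sqrt(121347) + 3249) + 338530 = (3*sqrt(13483) + 3249) + 338530 = (3249 + 3*sqrt(13483)) + 338530 = 341779 + 3*sqrt(13483)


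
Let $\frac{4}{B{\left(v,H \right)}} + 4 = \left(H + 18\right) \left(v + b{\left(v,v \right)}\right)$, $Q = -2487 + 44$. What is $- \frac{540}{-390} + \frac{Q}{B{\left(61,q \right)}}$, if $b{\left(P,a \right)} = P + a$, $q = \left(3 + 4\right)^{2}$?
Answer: $- \frac{389269991}{52} \approx -7.486 \cdot 10^{6}$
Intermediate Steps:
$q = 49$ ($q = 7^{2} = 49$)
$Q = -2443$
$B{\left(v,H \right)} = \frac{4}{-4 + 3 v \left(18 + H\right)}$ ($B{\left(v,H \right)} = \frac{4}{-4 + \left(H + 18\right) \left(v + \left(v + v\right)\right)} = \frac{4}{-4 + \left(18 + H\right) \left(v + 2 v\right)} = \frac{4}{-4 + \left(18 + H\right) 3 v} = \frac{4}{-4 + 3 v \left(18 + H\right)}$)
$- \frac{540}{-390} + \frac{Q}{B{\left(61,q \right)}} = - \frac{540}{-390} - \frac{2443}{4 \frac{1}{-4 + 54 \cdot 61 + 3 \cdot 49 \cdot 61}} = \left(-540\right) \left(- \frac{1}{390}\right) - \frac{2443}{4 \frac{1}{-4 + 3294 + 8967}} = \frac{18}{13} - \frac{2443}{4 \cdot \frac{1}{12257}} = \frac{18}{13} - \frac{2443}{\frac{4}{12257}} = \frac{18}{13} - \frac{29943851}{4} = - \frac{389269991}{52}$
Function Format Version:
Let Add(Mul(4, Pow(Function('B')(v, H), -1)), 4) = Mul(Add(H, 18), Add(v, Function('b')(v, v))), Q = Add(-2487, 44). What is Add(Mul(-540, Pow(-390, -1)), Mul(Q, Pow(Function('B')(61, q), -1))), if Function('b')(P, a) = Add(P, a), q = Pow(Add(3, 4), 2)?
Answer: Rational(-389269991, 52) ≈ -7.4860e+6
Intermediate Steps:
q = 49 (q = Pow(7, 2) = 49)
Q = -2443
Function('B')(v, H) = Mul(4, Pow(Add(-4, Mul(3, v, Add(18, H))), -1)) (Function('B')(v, H) = Mul(4, Pow(Add(-4, Mul(Add(H, 18), Add(v, Add(v, v)))), -1)) = Mul(4, Pow(Add(-4, Mul(Add(18, H), Add(v, Mul(2, v)))), -1)) = Mul(4, Pow(Add(-4, Mul(Add(18, H), Mul(3, v))), -1)) = Mul(4, Pow(Add(-4, Mul(3, v, Add(18, H))), -1)))
Add(Mul(-540, Pow(-390, -1)), Mul(Q, Pow(Function('B')(61, q), -1))) = Add(Mul(-540, Pow(-390, -1)), Mul(-2443, Pow(Mul(4, Pow(Add(-4, Mul(54, 61), Mul(3, 49, 61)), -1)), -1))) = Add(Mul(-540, Rational(-1, 390)), Mul(-2443, Pow(Mul(4, Pow(Add(-4, 3294, 8967), -1)), -1))) = Add(Rational(18, 13), Mul(-2443, Pow(Mul(4, Pow(12257, -1)), -1))) = Add(Rational(18, 13), Mul(-2443, Pow(Mul(4, Rational(1, 12257)), -1))) = Add(Rational(18, 13), Mul(-2443, Pow(Rational(4, 12257), -1))) = Add(Rational(18, 13), Mul(-2443, Rational(12257, 4))) = Add(Rational(18, 13), Rational(-29943851, 4)) = Rational(-389269991, 52)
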